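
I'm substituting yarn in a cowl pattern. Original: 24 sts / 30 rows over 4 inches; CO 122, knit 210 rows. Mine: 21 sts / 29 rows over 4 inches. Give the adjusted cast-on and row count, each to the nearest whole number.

Stitches: 122 × 21/24 = 106.75 → 107.
Rows: 210 × 29/30 = 203.00 → 203.

Cast on 107 stitches; work 203 rows.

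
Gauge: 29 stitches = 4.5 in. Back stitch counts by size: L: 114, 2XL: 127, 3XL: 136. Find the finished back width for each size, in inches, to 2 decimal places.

L 17.69 inches; 2XL 19.71 inches; 3XL 21.10 inches.

29/4.5 = 6.444 sts per in.
L: 114 / 6.444 = 17.690 → 17.69 in.
2XL: 127 / 6.444 = 19.707 → 19.71 in.
3XL: 136 / 6.444 = 21.103 → 21.10 in.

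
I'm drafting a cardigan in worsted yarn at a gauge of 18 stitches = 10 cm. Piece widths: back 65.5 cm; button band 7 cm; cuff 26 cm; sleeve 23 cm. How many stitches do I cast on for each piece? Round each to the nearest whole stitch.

back 118; button band 13; cuff 47; sleeve 41.

Rate = 18/10 = 1.8 sts per cm.
back: 65.5 × 1.8 = 117.90 → 118.
button band: 7 × 1.8 = 12.60 → 13.
cuff: 26 × 1.8 = 46.80 → 47.
sleeve: 23 × 1.8 = 41.40 → 41.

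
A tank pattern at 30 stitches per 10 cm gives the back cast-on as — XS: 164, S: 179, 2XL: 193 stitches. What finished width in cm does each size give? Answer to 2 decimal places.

XS 54.67 cm; S 59.67 cm; 2XL 64.33 cm.

30/10 = 3 sts per cm.
XS: 164 / 3 = 54.667 → 54.67 cm.
S: 179 / 3 = 59.667 → 59.67 cm.
2XL: 193 / 3 = 64.333 → 64.33 cm.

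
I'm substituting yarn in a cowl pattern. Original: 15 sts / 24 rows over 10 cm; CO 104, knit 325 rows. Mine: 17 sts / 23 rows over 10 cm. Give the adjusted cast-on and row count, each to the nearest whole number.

Cast on 118 stitches; work 311 rows.

Stitches: 104 × 17/15 = 117.87 → 118.
Rows: 325 × 23/24 = 311.46 → 311.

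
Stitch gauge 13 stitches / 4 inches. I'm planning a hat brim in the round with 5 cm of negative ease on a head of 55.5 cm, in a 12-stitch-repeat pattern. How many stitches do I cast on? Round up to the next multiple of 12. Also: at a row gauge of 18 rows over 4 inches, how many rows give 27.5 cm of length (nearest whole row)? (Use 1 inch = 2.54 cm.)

Finished = 55.5 − 5 = 50.5 cm.
50.5 cm × 1/2.54 = 19.88 inches.
13/4 = 3.25 sts per in; 19.88 × 3.25 = 64.62 sts.
Next multiple of 12 → 72.
27.5 cm = 10.83 inches; × 4.5 = 48.72 → 49 rows.

Cast on 72 stitches; work 49 rows.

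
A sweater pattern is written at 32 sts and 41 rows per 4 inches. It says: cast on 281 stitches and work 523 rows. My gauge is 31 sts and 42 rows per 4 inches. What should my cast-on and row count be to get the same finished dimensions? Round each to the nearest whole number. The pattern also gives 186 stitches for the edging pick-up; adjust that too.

Cast on 272 stitches; work 536 rows; edging pick-up 180 stitches.

Stitches: 281 × 31/32 = 272.22 → 272.
Rows: 523 × 42/41 = 535.76 → 536.
edging pick-up: 186 × 31/32 = 180.19 → 180.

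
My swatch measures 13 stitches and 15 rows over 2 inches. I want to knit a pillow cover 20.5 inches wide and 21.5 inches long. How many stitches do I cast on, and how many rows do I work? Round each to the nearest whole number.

Cast on 133 stitches and work 161 rows.

Stitch gauge = 13/2 = 6.5 sts/in; 20.5 × 6.5 = 133.25 → 133 sts.
Row gauge = 15/2 = 7.5 rows/in; 21.5 × 7.5 = 161.25 → 161 rows.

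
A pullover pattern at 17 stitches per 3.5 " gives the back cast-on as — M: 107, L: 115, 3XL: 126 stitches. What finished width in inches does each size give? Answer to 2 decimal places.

M 22.03 inches; L 23.68 inches; 3XL 25.94 inches.

17/3.5 = 4.857 sts per in.
M: 107 / 4.857 = 22.029 → 22.03 in.
L: 115 / 4.857 = 23.676 → 23.68 in.
3XL: 126 / 4.857 = 25.941 → 25.94 in.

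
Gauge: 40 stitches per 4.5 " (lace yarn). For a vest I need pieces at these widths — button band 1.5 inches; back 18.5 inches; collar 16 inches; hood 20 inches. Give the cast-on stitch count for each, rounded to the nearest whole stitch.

button band 13; back 164; collar 142; hood 178.

Rate = 40/4.5 = 8.889 sts per in.
button band: 1.5 × 8.889 = 13.33 → 13.
back: 18.5 × 8.889 = 164.44 → 164.
collar: 16 × 8.889 = 142.22 → 142.
hood: 20 × 8.889 = 177.78 → 178.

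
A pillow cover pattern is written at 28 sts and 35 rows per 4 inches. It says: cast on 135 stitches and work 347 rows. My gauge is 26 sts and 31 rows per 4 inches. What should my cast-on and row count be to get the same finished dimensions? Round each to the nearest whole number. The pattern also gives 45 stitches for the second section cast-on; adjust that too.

Stitches: 135 × 26/28 = 125.36 → 125.
Rows: 347 × 31/35 = 307.34 → 307.
second section cast-on: 45 × 26/28 = 41.79 → 42.

Cast on 125 stitches; work 307 rows; second section cast-on 42 stitches.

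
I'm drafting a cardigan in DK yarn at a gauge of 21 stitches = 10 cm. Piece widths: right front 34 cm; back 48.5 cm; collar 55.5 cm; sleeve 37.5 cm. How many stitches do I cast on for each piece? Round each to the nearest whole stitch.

Rate = 21/10 = 2.1 sts per cm.
right front: 34 × 2.1 = 71.40 → 71.
back: 48.5 × 2.1 = 101.85 → 102.
collar: 55.5 × 2.1 = 116.55 → 117.
sleeve: 37.5 × 2.1 = 78.75 → 79.

right front 71; back 102; collar 117; sleeve 79.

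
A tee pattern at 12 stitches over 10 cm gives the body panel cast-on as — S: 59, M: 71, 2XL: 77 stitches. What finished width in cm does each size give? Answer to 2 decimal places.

12/10 = 1.2 sts per cm.
S: 59 / 1.2 = 49.167 → 49.17 cm.
M: 71 / 1.2 = 59.167 → 59.17 cm.
2XL: 77 / 1.2 = 64.167 → 64.17 cm.

S 49.17 cm; M 59.17 cm; 2XL 64.17 cm.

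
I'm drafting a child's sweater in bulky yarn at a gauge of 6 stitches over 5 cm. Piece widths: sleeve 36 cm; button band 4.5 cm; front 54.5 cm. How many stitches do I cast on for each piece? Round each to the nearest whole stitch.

Rate = 6/5 = 1.2 sts per cm.
sleeve: 36 × 1.2 = 43.20 → 43.
button band: 4.5 × 1.2 = 5.40 → 5.
front: 54.5 × 1.2 = 65.40 → 65.

sleeve 43; button band 5; front 65.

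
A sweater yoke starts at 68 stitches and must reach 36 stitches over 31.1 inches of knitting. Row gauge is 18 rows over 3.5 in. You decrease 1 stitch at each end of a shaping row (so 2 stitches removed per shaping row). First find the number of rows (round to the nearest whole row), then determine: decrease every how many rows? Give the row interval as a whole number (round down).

Decrease every 10th row.

Rows = 31.1 × 5.143 = 159.9 → 160 rows.
Stitches to remove: 32 → 16 shaping rows (at 2 st each).
160 / 16 = 10.00 → every 10 rows.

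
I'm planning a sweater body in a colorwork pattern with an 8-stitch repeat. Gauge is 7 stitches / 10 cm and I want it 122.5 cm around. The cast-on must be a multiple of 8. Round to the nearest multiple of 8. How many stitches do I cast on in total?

CO 88 sts.

7 / 10 = 0.7 sts per cm.
122.5 × 0.7 = 85.75 sts.
Nearest multiple of 8: 88.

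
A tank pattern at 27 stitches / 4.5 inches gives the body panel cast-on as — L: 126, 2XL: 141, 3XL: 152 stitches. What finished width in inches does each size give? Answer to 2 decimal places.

L 21.00 inches; 2XL 23.50 inches; 3XL 25.33 inches.

27/4.5 = 6 sts per in.
L: 126 / 6 = 21.000 → 21.00 in.
2XL: 141 / 6 = 23.500 → 23.50 in.
3XL: 152 / 6 = 25.333 → 25.33 in.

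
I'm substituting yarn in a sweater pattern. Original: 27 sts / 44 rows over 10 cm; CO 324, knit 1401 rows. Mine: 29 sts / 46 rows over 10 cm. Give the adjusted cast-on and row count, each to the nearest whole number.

Cast on 348 stitches; work 1465 rows.

Stitches: 324 × 29/27 = 348.00 → 348.
Rows: 1401 × 46/44 = 1464.68 → 1465.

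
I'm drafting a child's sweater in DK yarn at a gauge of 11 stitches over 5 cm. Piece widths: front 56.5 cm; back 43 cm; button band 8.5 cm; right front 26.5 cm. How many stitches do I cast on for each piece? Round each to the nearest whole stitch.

front 124; back 95; button band 19; right front 58.

Rate = 11/5 = 2.2 sts per cm.
front: 56.5 × 2.2 = 124.30 → 124.
back: 43 × 2.2 = 94.60 → 95.
button band: 8.5 × 2.2 = 18.70 → 19.
right front: 26.5 × 2.2 = 58.30 → 58.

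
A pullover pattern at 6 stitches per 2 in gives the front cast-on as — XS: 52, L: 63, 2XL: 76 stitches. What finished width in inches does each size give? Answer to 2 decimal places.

XS 17.33 inches; L 21.00 inches; 2XL 25.33 inches.

6/2 = 3 sts per in.
XS: 52 / 3 = 17.333 → 17.33 in.
L: 63 / 3 = 21.000 → 21.00 in.
2XL: 76 / 3 = 25.333 → 25.33 in.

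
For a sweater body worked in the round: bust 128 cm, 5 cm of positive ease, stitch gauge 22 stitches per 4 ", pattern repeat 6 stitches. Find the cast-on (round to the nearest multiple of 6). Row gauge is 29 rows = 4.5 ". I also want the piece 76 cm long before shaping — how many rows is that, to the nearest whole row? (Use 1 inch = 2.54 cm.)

Cast on 288 stitches; work 193 rows.

Finished = 128 + 5 = 133 cm.
133 cm × 1/2.54 = 52.36 inches.
22/4 = 5.5 sts per in; 52.36 × 5.5 = 287.99 sts.
Nearest multiple of 6 → 288.
76 cm = 29.92 inches; × 6.444 = 192.83 → 193 rows.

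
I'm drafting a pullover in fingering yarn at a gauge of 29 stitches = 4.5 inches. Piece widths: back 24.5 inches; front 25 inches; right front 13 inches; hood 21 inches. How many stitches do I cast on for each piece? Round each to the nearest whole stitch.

Rate = 29/4.5 = 6.444 sts per in.
back: 24.5 × 6.444 = 157.89 → 158.
front: 25 × 6.444 = 161.11 → 161.
right front: 13 × 6.444 = 83.78 → 84.
hood: 21 × 6.444 = 135.33 → 135.

back 158; front 161; right front 84; hood 135.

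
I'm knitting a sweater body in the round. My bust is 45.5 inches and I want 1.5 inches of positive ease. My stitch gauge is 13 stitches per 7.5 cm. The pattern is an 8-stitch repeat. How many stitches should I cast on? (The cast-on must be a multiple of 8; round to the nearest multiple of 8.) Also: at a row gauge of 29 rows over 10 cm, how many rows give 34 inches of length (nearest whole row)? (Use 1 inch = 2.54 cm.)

Finished = 45.5 + 1.5 = 47 inches.
47 inches × 2.54 = 119.38 cm.
13/7.5 = 1.733 sts per cm; 119.38 × 1.733 = 206.93 sts.
Nearest multiple of 8 → 208.
34 inches = 86.36 cm; × 2.9 = 250.44 → 250 rows.

Cast on 208 stitches; work 250 rows.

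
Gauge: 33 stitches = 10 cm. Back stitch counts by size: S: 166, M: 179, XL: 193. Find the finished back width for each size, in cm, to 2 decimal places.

33/10 = 3.3 sts per cm.
S: 166 / 3.3 = 50.303 → 50.30 cm.
M: 179 / 3.3 = 54.242 → 54.24 cm.
XL: 193 / 3.3 = 58.485 → 58.48 cm.

S 50.30 cm; M 54.24 cm; XL 58.48 cm.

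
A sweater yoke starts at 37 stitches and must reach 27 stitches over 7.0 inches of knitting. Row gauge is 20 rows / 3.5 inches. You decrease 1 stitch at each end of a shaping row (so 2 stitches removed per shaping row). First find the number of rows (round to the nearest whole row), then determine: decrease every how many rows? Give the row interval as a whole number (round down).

Rows = 7.0 × 5.714 = 40.0 → 40 rows.
Stitches to remove: 10 → 5 shaping rows (at 2 st each).
40 / 5 = 8.00 → every 8 rows.

Decrease every 8th row.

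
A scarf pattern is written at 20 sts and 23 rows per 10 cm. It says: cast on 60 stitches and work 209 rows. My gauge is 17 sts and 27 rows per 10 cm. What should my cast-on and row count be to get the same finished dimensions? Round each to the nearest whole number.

Cast on 51 stitches; work 245 rows.

Stitches: 60 × 17/20 = 51.00 → 51.
Rows: 209 × 27/23 = 245.35 → 245.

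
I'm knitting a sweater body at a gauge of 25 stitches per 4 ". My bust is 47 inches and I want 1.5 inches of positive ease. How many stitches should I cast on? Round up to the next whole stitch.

CO 304 sts.

Finished = 47 + 1.5 = 48.5 in.
25 / 4 = 6.25 sts per inch.
48.50 × 6.25 = 303.12 sts.
→ 304 sts.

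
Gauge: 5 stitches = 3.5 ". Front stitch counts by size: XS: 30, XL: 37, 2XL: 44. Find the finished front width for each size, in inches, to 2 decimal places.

XS 21.00 inches; XL 25.90 inches; 2XL 30.80 inches.

5/3.5 = 1.429 sts per in.
XS: 30 / 1.429 = 21.000 → 21.00 in.
XL: 37 / 1.429 = 25.900 → 25.90 in.
2XL: 44 / 1.429 = 30.800 → 30.80 in.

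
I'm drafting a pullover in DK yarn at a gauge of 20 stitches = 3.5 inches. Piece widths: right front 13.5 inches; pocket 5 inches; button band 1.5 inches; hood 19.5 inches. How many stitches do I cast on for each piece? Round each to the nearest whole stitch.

Rate = 20/3.5 = 5.714 sts per in.
right front: 13.5 × 5.714 = 77.14 → 77.
pocket: 5 × 5.714 = 28.57 → 29.
button band: 1.5 × 5.714 = 8.57 → 9.
hood: 19.5 × 5.714 = 111.43 → 111.

right front 77; pocket 29; button band 9; hood 111.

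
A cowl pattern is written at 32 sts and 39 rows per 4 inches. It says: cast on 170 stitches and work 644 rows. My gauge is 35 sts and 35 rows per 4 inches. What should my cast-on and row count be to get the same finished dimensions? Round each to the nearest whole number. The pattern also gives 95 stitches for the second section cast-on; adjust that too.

Cast on 186 stitches; work 578 rows; second section cast-on 104 stitches.

Stitches: 170 × 35/32 = 185.94 → 186.
Rows: 644 × 35/39 = 577.95 → 578.
second section cast-on: 95 × 35/32 = 103.91 → 104.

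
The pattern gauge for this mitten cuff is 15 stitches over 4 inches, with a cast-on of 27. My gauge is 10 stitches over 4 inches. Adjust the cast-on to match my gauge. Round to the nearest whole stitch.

18 stitches.

Scale factor = 10 / 15 = 0.667.
27 × 10 / 15 = 18.00 sts.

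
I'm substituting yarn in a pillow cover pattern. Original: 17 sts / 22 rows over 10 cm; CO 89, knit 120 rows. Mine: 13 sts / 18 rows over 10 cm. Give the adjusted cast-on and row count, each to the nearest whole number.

Stitches: 89 × 13/17 = 68.06 → 68.
Rows: 120 × 18/22 = 98.18 → 98.

Cast on 68 stitches; work 98 rows.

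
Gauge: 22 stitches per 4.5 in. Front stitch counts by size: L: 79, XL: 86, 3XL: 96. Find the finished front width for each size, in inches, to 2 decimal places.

L 16.16 inches; XL 17.59 inches; 3XL 19.64 inches.

22/4.5 = 4.889 sts per in.
L: 79 / 4.889 = 16.159 → 16.16 in.
XL: 86 / 4.889 = 17.591 → 17.59 in.
3XL: 96 / 4.889 = 19.636 → 19.64 in.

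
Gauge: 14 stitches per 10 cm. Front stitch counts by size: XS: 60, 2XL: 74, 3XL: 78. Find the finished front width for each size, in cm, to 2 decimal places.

XS 42.86 cm; 2XL 52.86 cm; 3XL 55.71 cm.

14/10 = 1.4 sts per cm.
XS: 60 / 1.4 = 42.857 → 42.86 cm.
2XL: 74 / 1.4 = 52.857 → 52.86 cm.
3XL: 78 / 1.4 = 55.714 → 55.71 cm.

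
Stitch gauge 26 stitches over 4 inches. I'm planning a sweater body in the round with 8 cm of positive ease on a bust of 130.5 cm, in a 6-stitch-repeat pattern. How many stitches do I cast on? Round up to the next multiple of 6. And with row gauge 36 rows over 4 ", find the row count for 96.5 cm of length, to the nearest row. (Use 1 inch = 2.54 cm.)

Cast on 360 stitches; work 342 rows.

Finished = 130.5 + 8 = 138.5 cm.
138.5 cm × 1/2.54 = 54.53 inches.
26/4 = 6.5 sts per in; 54.53 × 6.5 = 354.43 sts.
Next multiple of 6 → 360.
96.5 cm = 37.99 inches; × 9 = 341.93 → 342 rows.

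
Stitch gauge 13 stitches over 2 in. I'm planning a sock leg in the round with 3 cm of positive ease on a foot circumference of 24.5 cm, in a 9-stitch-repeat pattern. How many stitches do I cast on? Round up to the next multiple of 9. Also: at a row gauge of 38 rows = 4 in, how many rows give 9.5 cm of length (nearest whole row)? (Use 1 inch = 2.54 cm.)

Finished = 24.5 + 3 = 27.5 cm.
27.5 cm × 1/2.54 = 10.83 inches.
13/2 = 6.5 sts per in; 10.83 × 6.5 = 70.37 sts.
Next multiple of 9 → 72.
9.5 cm = 3.74 inches; × 9.5 = 35.53 → 36 rows.

Cast on 72 stitches; work 36 rows.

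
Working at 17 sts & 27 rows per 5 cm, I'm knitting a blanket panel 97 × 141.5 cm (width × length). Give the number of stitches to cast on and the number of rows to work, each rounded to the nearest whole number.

Stitch gauge = 17/5 = 3.4 sts/cm; 97 × 3.4 = 329.80 → 330 sts.
Row gauge = 27/5 = 5.4 rows/cm; 141.5 × 5.4 = 764.10 → 764 rows.

Cast on 330 stitches and work 764 rows.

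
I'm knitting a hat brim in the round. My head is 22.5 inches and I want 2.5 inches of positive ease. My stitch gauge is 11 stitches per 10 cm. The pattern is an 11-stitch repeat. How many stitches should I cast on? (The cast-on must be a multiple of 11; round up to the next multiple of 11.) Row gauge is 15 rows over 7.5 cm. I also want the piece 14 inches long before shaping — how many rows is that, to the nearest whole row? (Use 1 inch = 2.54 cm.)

Cast on 77 stitches; work 71 rows.

Finished = 22.5 + 2.5 = 25 inches.
25 inches × 2.54 = 63.50 cm.
11/10 = 1.1 sts per cm; 63.50 × 1.1 = 69.85 sts.
Next multiple of 11 → 77.
14 inches = 35.56 cm; × 2 = 71.12 → 71 rows.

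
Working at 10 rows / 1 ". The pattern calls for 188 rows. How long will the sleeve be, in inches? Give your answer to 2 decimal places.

10 rows / 1 inch = 10 rows per inch.
188 / 10 = 18.800 inches.

18.80 inches.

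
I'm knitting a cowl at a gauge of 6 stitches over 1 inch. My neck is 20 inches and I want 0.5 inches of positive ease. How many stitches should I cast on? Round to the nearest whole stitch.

Cast on 123 stitches.

Finished = 20 + 0.5 = 20.5 in.
6 / 1 = 6 sts per inch.
20.50 × 6 = 123.00 sts.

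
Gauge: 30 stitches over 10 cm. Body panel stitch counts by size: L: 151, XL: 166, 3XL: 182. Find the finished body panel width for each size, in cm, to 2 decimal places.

L 50.33 cm; XL 55.33 cm; 3XL 60.67 cm.

30/10 = 3 sts per cm.
L: 151 / 3 = 50.333 → 50.33 cm.
XL: 166 / 3 = 55.333 → 55.33 cm.
3XL: 182 / 3 = 60.667 → 60.67 cm.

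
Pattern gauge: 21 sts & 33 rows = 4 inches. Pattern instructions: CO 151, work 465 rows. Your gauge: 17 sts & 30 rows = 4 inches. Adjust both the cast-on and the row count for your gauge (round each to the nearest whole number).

Cast on 122 stitches; work 423 rows.

Stitches: 151 × 17/21 = 122.24 → 122.
Rows: 465 × 30/33 = 422.73 → 423.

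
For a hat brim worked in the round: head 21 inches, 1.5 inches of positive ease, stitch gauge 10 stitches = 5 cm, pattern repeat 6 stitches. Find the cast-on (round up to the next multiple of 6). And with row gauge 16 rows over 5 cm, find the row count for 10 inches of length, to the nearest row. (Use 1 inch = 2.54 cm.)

Finished = 21 + 1.5 = 22.5 inches.
22.5 inches × 2.54 = 57.15 cm.
10/5 = 2 sts per cm; 57.15 × 2 = 114.30 sts.
Next multiple of 6 → 120.
10 inches = 25.40 cm; × 3.2 = 81.28 → 81 rows.

Cast on 120 stitches; work 81 rows.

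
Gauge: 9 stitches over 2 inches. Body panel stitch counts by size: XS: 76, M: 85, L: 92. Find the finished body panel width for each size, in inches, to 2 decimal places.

9/2 = 4.5 sts per in.
XS: 76 / 4.5 = 16.889 → 16.89 in.
M: 85 / 4.5 = 18.889 → 18.89 in.
L: 92 / 4.5 = 20.444 → 20.44 in.

XS 16.89 inches; M 18.89 inches; L 20.44 inches.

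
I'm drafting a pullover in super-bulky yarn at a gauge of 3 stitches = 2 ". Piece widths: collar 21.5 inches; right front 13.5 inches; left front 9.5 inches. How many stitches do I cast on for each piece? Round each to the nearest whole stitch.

collar 32; right front 20; left front 14.

Rate = 3/2 = 1.5 sts per in.
collar: 21.5 × 1.5 = 32.25 → 32.
right front: 13.5 × 1.5 = 20.25 → 20.
left front: 9.5 × 1.5 = 14.25 → 14.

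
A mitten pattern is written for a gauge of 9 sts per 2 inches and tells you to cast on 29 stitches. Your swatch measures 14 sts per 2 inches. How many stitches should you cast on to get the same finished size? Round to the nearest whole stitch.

Scale factor = 14 / 9 = 1.556.
29 × 14 / 9 = 45.11 sts.
→ 45 sts.

45 stitches.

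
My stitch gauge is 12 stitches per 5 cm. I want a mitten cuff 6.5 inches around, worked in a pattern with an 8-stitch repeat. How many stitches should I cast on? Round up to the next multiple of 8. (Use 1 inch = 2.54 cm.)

6.5 in = 6.5 × 2.54 = 16.51 cm.
12 / 5 = 2.4 sts/cm.
16.51 × 2.4 = 39.62 sts.
→ 40.

CO 40 sts.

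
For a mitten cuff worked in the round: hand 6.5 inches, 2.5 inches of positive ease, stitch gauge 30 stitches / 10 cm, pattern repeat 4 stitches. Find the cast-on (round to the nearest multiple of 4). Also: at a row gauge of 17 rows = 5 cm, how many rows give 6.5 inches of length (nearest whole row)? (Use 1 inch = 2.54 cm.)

Cast on 68 stitches; work 56 rows.

Finished = 6.5 + 2.5 = 9 inches.
9 inches × 2.54 = 22.86 cm.
30/10 = 3 sts per cm; 22.86 × 3 = 68.58 sts.
Nearest multiple of 4 → 68.
6.5 inches = 16.51 cm; × 3.4 = 56.13 → 56 rows.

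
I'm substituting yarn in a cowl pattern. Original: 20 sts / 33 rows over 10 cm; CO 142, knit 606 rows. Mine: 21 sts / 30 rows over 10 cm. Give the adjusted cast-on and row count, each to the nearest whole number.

Stitches: 142 × 21/20 = 149.10 → 149.
Rows: 606 × 30/33 = 550.91 → 551.

Cast on 149 stitches; work 551 rows.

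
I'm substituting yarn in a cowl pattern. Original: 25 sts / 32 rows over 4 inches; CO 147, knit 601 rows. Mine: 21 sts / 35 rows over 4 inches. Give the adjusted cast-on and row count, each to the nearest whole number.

Stitches: 147 × 21/25 = 123.48 → 123.
Rows: 601 × 35/32 = 657.34 → 657.

Cast on 123 stitches; work 657 rows.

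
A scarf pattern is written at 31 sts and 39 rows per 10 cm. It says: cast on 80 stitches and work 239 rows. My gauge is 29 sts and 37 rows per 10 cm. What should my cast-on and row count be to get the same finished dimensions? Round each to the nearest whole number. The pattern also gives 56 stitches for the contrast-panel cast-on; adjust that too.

Stitches: 80 × 29/31 = 74.84 → 75.
Rows: 239 × 37/39 = 226.74 → 227.
contrast-panel cast-on: 56 × 29/31 = 52.39 → 52.

Cast on 75 stitches; work 227 rows; contrast-panel cast-on 52 stitches.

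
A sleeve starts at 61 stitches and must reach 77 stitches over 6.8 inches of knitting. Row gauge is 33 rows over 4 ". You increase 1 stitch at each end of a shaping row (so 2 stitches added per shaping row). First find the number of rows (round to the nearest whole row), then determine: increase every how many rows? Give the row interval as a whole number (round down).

Rows = 6.8 × 8.25 = 56.1 → 56 rows.
Stitches to add: 16 → 8 shaping rows (at 2 st each).
56 / 8 = 7.00 → every 7 rows.

Increase every 7th row.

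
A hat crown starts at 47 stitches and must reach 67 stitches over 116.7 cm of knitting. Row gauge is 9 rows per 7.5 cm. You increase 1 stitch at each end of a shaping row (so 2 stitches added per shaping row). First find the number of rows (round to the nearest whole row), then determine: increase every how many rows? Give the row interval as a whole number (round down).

Rows = 116.7 × 1.2 = 140.0 → 140 rows.
Stitches to add: 20 → 10 shaping rows (at 2 st each).
140 / 10 = 14.00 → every 14 rows.

Increase every 14th row.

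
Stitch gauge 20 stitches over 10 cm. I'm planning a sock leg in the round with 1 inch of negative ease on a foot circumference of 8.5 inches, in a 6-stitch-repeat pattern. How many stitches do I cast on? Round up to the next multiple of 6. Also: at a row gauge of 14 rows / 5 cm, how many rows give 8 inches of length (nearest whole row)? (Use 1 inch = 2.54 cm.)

Finished = 8.5 − 1 = 7.5 inches.
7.5 inches × 2.54 = 19.05 cm.
20/10 = 2 sts per cm; 19.05 × 2 = 38.10 sts.
Next multiple of 6 → 42.
8 inches = 20.32 cm; × 2.8 = 56.90 → 57 rows.

Cast on 42 stitches; work 57 rows.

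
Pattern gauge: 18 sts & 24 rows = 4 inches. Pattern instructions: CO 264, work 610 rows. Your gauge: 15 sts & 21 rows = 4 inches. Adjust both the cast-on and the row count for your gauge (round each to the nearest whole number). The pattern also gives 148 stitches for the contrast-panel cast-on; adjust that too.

Stitches: 264 × 15/18 = 220.00 → 220.
Rows: 610 × 21/24 = 533.75 → 534.
contrast-panel cast-on: 148 × 15/18 = 123.33 → 123.

Cast on 220 stitches; work 534 rows; contrast-panel cast-on 123 stitches.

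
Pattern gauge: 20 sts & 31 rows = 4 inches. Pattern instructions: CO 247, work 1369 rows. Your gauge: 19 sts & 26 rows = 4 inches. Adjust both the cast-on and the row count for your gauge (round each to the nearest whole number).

Stitches: 247 × 19/20 = 234.65 → 235.
Rows: 1369 × 26/31 = 1148.19 → 1148.

Cast on 235 stitches; work 1148 rows.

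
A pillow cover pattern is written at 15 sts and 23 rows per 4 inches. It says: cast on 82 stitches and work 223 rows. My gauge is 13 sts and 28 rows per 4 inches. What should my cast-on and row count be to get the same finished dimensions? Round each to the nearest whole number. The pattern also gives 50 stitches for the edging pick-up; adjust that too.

Stitches: 82 × 13/15 = 71.07 → 71.
Rows: 223 × 28/23 = 271.48 → 271.
edging pick-up: 50 × 13/15 = 43.33 → 43.

Cast on 71 stitches; work 271 rows; edging pick-up 43 stitches.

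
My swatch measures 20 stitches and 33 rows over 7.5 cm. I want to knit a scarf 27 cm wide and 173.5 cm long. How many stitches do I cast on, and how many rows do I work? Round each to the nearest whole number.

Cast on 72 stitches and work 763 rows.

Stitch gauge = 20/7.5 = 2.667 sts/cm; 27 × 2.667 = 72.00 → 72 sts.
Row gauge = 33/7.5 = 4.4 rows/cm; 173.5 × 4.4 = 763.40 → 763 rows.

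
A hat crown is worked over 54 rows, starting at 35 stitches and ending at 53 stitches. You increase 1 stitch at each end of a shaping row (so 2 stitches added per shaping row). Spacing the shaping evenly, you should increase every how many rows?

Stitches to add: |53 − 35| = 18.
Shaping rows needed: 18 / 2 = 9.
54 rows / 9 = every 6 rows.

Increase every 6th row.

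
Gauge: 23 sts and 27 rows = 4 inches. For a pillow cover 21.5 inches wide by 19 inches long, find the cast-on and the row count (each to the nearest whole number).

Cast on 124 stitches and work 128 rows.

Stitch gauge = 23/4 = 5.75 sts/in; 21.5 × 5.75 = 123.62 → 124 sts.
Row gauge = 27/4 = 6.75 rows/in; 19 × 6.75 = 128.25 → 128 rows.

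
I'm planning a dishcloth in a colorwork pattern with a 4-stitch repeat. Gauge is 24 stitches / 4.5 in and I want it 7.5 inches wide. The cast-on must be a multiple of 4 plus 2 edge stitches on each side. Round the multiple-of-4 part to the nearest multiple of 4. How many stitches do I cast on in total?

24 / 4.5 = 5.333 sts per inch.
7.5 × 5.333 = 40.00 sts.
Less 4 edge sts → 36.00 for the repeat.
Nearest multiple of 4: 36.
Add back 4 edge sts → 40.

CO 40 sts.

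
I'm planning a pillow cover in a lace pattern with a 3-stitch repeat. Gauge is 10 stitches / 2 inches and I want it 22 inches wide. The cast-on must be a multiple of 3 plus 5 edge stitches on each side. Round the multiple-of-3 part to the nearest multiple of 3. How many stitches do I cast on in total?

10 / 2 = 5 sts per inch.
22 × 5 = 110.00 sts.
Less 10 edge sts → 100.00 for the repeat.
Nearest multiple of 3: 99.
Add back 10 edge sts → 109.

CO 109 sts.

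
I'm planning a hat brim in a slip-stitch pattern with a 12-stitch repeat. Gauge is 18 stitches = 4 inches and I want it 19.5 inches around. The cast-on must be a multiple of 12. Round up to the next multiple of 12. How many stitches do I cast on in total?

18 / 4 = 4.5 sts per inch.
19.5 × 4.5 = 87.75 sts.
Next multiple of 12: 96.

96 stitches.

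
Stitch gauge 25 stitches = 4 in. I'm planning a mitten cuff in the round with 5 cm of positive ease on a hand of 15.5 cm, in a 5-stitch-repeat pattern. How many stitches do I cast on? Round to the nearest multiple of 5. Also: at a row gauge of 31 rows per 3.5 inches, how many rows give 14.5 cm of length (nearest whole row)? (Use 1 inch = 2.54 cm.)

Finished = 15.5 + 5 = 20.5 cm.
20.5 cm × 1/2.54 = 8.07 inches.
25/4 = 6.25 sts per in; 8.07 × 6.25 = 50.44 sts.
Nearest multiple of 5 → 50.
14.5 cm = 5.71 inches; × 8.857 = 50.56 → 51 rows.

Cast on 50 stitches; work 51 rows.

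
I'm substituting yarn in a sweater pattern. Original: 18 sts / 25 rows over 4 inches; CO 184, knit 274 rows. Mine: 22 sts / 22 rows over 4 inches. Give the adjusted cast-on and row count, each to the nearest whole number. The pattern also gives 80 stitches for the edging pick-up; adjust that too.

Stitches: 184 × 22/18 = 224.89 → 225.
Rows: 274 × 22/25 = 241.12 → 241.
edging pick-up: 80 × 22/18 = 97.78 → 98.

Cast on 225 stitches; work 241 rows; edging pick-up 98 stitches.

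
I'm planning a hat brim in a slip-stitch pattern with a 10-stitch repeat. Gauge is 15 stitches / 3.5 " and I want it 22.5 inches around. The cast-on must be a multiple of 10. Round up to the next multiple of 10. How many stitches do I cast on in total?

Cast on 100 stitches.

15 / 3.5 = 4.286 sts per inch.
22.5 × 4.286 = 96.43 sts.
Next multiple of 10: 100.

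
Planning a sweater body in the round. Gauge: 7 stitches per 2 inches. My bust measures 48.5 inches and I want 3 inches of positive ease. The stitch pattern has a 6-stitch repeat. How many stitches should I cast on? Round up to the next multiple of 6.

Finished = 48.5 + 3 = 51.5 inches.
7 / 2 = 3.5 sts/in.
51.5 × 3.5 = 180.25 sts.
Next multiple of 6: 186.

Cast on 186 stitches.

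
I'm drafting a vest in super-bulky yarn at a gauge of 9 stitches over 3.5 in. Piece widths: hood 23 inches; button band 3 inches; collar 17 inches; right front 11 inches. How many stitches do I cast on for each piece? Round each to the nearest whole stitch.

Rate = 9/3.5 = 2.571 sts per in.
hood: 23 × 2.571 = 59.14 → 59.
button band: 3 × 2.571 = 7.71 → 8.
collar: 17 × 2.571 = 43.71 → 44.
right front: 11 × 2.571 = 28.29 → 28.

hood 59; button band 8; collar 44; right front 28.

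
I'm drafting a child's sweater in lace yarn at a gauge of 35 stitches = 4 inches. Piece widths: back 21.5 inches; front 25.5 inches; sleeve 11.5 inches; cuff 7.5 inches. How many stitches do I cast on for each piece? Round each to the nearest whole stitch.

back 188; front 223; sleeve 101; cuff 66.

Rate = 35/4 = 8.75 sts per in.
back: 21.5 × 8.75 = 188.12 → 188.
front: 25.5 × 8.75 = 223.12 → 223.
sleeve: 11.5 × 8.75 = 100.62 → 101.
cuff: 7.5 × 8.75 = 65.62 → 66.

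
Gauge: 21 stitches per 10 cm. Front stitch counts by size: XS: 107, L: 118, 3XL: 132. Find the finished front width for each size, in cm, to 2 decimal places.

XS 50.95 cm; L 56.19 cm; 3XL 62.86 cm.

21/10 = 2.1 sts per cm.
XS: 107 / 2.1 = 50.952 → 50.95 cm.
L: 118 / 2.1 = 56.190 → 56.19 cm.
3XL: 132 / 2.1 = 62.857 → 62.86 cm.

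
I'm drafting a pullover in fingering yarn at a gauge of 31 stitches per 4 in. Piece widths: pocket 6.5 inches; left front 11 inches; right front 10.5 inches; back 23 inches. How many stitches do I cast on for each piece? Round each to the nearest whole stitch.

Rate = 31/4 = 7.75 sts per in.
pocket: 6.5 × 7.75 = 50.38 → 50.
left front: 11 × 7.75 = 85.25 → 85.
right front: 10.5 × 7.75 = 81.38 → 81.
back: 23 × 7.75 = 178.25 → 178.

pocket 50; left front 85; right front 81; back 178.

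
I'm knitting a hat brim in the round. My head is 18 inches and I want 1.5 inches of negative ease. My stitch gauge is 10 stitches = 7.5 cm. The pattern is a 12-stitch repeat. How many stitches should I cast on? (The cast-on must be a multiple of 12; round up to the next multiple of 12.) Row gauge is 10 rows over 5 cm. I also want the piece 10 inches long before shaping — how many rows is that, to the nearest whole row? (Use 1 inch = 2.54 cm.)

Cast on 60 stitches; work 51 rows.

Finished = 18 − 1.5 = 16.5 inches.
16.5 inches × 2.54 = 41.91 cm.
10/7.5 = 1.333 sts per cm; 41.91 × 1.333 = 55.88 sts.
Next multiple of 12 → 60.
10 inches = 25.40 cm; × 2 = 50.80 → 51 rows.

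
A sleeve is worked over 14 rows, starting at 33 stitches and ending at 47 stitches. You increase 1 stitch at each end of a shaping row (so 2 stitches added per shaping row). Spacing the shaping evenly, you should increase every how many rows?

Increase every 2nd row.

Stitches to add: |47 − 33| = 14.
Shaping rows needed: 14 / 2 = 7.
14 rows / 7 = every 2 rows.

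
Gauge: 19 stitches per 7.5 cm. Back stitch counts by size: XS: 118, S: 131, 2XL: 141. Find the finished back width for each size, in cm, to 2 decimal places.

XS 46.58 cm; S 51.71 cm; 2XL 55.66 cm.

19/7.5 = 2.533 sts per cm.
XS: 118 / 2.533 = 46.579 → 46.58 cm.
S: 131 / 2.533 = 51.711 → 51.71 cm.
2XL: 141 / 2.533 = 55.658 → 55.66 cm.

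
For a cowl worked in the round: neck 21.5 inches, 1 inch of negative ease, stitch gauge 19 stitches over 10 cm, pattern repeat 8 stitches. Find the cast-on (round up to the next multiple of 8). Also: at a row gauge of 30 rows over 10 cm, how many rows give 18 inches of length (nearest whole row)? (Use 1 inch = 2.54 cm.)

Cast on 104 stitches; work 137 rows.

Finished = 21.5 − 1 = 20.5 inches.
20.5 inches × 2.54 = 52.07 cm.
19/10 = 1.9 sts per cm; 52.07 × 1.9 = 98.93 sts.
Next multiple of 8 → 104.
18 inches = 45.72 cm; × 3 = 137.16 → 137 rows.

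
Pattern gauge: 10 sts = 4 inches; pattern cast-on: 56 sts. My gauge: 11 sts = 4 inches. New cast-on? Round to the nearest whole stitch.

CO 62 sts.

Scale factor = 11 / 10 = 1.100.
56 × 11 / 10 = 61.60 sts.
→ 62 sts.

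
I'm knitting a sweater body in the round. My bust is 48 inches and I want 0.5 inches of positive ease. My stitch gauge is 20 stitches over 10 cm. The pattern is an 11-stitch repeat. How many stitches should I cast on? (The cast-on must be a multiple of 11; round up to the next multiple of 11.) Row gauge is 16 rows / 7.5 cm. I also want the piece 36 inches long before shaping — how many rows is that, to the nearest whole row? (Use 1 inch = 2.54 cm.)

Cast on 253 stitches; work 195 rows.

Finished = 48 + 0.5 = 48.5 inches.
48.5 inches × 2.54 = 123.19 cm.
20/10 = 2 sts per cm; 123.19 × 2 = 246.38 sts.
Next multiple of 11 → 253.
36 inches = 91.44 cm; × 2.133 = 195.07 → 195 rows.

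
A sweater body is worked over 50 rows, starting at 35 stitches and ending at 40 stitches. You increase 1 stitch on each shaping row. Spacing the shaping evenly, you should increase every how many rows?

Increase every 10th row.

Stitches to add: |40 − 35| = 5.
Shaping rows needed: 5 / 1 = 5.
50 rows / 5 = every 10 rows.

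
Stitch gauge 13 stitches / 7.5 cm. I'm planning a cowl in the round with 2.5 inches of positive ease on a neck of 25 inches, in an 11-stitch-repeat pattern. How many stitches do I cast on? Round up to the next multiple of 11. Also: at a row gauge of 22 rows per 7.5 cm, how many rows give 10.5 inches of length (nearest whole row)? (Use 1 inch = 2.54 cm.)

Finished = 25 + 2.5 = 27.5 inches.
27.5 inches × 2.54 = 69.85 cm.
13/7.5 = 1.733 sts per cm; 69.85 × 1.733 = 121.07 sts.
Next multiple of 11 → 132.
10.5 inches = 26.67 cm; × 2.933 = 78.23 → 78 rows.

Cast on 132 stitches; work 78 rows.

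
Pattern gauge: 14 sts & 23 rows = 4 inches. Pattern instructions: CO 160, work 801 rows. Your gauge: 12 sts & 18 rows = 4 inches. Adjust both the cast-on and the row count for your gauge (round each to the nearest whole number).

Cast on 137 stitches; work 627 rows.

Stitches: 160 × 12/14 = 137.14 → 137.
Rows: 801 × 18/23 = 626.87 → 627.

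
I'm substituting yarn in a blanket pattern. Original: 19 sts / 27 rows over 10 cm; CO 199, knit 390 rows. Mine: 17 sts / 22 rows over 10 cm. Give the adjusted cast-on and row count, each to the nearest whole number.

Stitches: 199 × 17/19 = 178.05 → 178.
Rows: 390 × 22/27 = 317.78 → 318.

Cast on 178 stitches; work 318 rows.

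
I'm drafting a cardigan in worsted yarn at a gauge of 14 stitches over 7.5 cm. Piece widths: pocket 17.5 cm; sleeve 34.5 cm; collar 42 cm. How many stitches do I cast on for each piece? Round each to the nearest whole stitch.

pocket 33; sleeve 64; collar 78.

Rate = 14/7.5 = 1.867 sts per cm.
pocket: 17.5 × 1.867 = 32.67 → 33.
sleeve: 34.5 × 1.867 = 64.40 → 64.
collar: 42 × 1.867 = 78.40 → 78.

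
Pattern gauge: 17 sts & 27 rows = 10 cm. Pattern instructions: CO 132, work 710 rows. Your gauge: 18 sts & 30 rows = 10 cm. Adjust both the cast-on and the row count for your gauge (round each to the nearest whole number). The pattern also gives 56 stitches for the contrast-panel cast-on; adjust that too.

Cast on 140 stitches; work 789 rows; contrast-panel cast-on 59 stitches.

Stitches: 132 × 18/17 = 139.76 → 140.
Rows: 710 × 30/27 = 788.89 → 789.
contrast-panel cast-on: 56 × 18/17 = 59.29 → 59.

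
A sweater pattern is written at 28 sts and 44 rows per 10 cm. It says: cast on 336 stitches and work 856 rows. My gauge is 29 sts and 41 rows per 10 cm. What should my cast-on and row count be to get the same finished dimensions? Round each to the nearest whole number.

Cast on 348 stitches; work 798 rows.

Stitches: 336 × 29/28 = 348.00 → 348.
Rows: 856 × 41/44 = 797.64 → 798.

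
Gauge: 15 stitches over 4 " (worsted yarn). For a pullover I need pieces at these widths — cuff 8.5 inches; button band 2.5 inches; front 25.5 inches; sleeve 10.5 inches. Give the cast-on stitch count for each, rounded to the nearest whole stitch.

Rate = 15/4 = 3.75 sts per in.
cuff: 8.5 × 3.75 = 31.88 → 32.
button band: 2.5 × 3.75 = 9.38 → 9.
front: 25.5 × 3.75 = 95.62 → 96.
sleeve: 10.5 × 3.75 = 39.38 → 39.

cuff 32; button band 9; front 96; sleeve 39.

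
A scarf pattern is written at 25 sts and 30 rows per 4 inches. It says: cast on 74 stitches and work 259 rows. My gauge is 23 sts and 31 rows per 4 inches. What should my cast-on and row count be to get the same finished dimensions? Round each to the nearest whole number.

Cast on 68 stitches; work 268 rows.

Stitches: 74 × 23/25 = 68.08 → 68.
Rows: 259 × 31/30 = 267.63 → 268.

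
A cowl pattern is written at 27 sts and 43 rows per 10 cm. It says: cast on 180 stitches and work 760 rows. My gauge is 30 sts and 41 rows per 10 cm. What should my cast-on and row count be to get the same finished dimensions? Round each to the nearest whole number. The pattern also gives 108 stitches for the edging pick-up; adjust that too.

Stitches: 180 × 30/27 = 200.00 → 200.
Rows: 760 × 41/43 = 724.65 → 725.
edging pick-up: 108 × 30/27 = 120.00 → 120.

Cast on 200 stitches; work 725 rows; edging pick-up 120 stitches.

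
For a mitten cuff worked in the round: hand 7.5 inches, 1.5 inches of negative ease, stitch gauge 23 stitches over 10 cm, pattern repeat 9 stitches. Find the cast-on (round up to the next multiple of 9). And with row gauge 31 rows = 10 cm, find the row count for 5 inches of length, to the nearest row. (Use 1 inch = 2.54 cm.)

Finished = 7.5 − 1.5 = 6 inches.
6 inches × 2.54 = 15.24 cm.
23/10 = 2.3 sts per cm; 15.24 × 2.3 = 35.05 sts.
Next multiple of 9 → 36.
5 inches = 12.70 cm; × 3.1 = 39.37 → 39 rows.

Cast on 36 stitches; work 39 rows.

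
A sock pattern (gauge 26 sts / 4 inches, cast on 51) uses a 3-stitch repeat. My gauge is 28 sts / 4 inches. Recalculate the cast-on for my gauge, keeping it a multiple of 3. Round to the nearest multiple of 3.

51 × 28 / 26 = 54.92.
Nearest multiple of 3: 54.

Cast on 54 stitches.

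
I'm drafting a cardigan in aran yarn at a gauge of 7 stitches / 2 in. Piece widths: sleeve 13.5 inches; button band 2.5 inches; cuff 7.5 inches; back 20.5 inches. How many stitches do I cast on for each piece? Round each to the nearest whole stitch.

Rate = 7/2 = 3.5 sts per in.
sleeve: 13.5 × 3.5 = 47.25 → 47.
button band: 2.5 × 3.5 = 8.75 → 9.
cuff: 7.5 × 3.5 = 26.25 → 26.
back: 20.5 × 3.5 = 71.75 → 72.

sleeve 47; button band 9; cuff 26; back 72.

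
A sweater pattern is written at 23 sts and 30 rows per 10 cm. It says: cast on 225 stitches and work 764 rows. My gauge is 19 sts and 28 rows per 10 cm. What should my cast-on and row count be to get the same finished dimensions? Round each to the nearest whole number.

Cast on 186 stitches; work 713 rows.

Stitches: 225 × 19/23 = 185.87 → 186.
Rows: 764 × 28/30 = 713.07 → 713.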